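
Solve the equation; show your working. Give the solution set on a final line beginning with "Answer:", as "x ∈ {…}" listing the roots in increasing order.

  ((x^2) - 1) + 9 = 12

Step 1. [((x^2) - 1) + 9 = 12] peel the +9: subtract 9 from each side ⇒ sub: (x^2) - 1 = 3.
Step 2. [(x^2) - 1 = 3] 1 comes off first (add 1) ⇒ sub: x^2 = 4.
Step 3. [x^2 = 4] √ both sides: 4 ≥ 0 gives two branches ⇒ sqrt: x = 2 or -2.

Answer: x ∈ {-2, 2}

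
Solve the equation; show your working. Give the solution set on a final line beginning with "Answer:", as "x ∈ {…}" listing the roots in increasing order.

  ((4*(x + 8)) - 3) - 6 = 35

Step 1. [((4*(x + 8)) - 3) - 6 = 35] add 6: x sits inside (… - 6). So sub: (4*(x + 8)) - 3 = 41.
Step 2. [(4*(x + 8)) - 3 = 41] -3 is outermost — add 3 both sides, so sub: 4*(x + 8) = 44.
Step 3. [4*(x + 8) = 44] LHS = 4·(…); ÷4 both sides, so div: x + 8 = 11.
Step 4. [x + 8 = 11] the outer +8 inverts by subtracting 8, so sub: x = 3.

Answer: x ∈ {3}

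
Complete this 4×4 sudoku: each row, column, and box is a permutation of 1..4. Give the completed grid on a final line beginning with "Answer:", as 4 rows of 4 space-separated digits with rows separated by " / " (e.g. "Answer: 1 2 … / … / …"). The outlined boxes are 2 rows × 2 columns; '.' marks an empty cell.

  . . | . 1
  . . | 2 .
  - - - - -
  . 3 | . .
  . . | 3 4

Step 1. [r3c1∈{1,2,4}] row 3 places 4 nowhere but r3c1. So r3c1=4.
Step 2. [r1c1∈{2,3}] across row 1, 3 lands solely at r1c1, so r1c1=3.
Step 3. [r2c2∈{1,4}] 4 has one home in row 2: r2c2. So r2c2=4.
Step 4. [r4c1∈{1,2}] col 1 places 2 nowhere but r4c1 ⇒ r4c1=2.
Step 5. [r1c3∈{4}] r1c3's peers cover all but 4. So r1c3=4.
Step 6. [r3c4∈{2}] r3c4's peers cover all but 2. So r3c4=2.
Step 7. [r3c3∈{1}] r3c3 has the single candidate 1, so r3c3=1.
Step 8. [r1c2∈{2}] r1c2's peers cover all but 2, so r1c2=2.
Step 9. [r2c1∈{1}] only 1 remains possible at r2c1. So r2c1=1.
Step 10. [r4c2∈{1}] r4c2 is down to just 1, so r4c2=1.
Step 11. [r2c4∈{3}] r2c4's peers cover all but 3 ⇒ r2c4=3.

Answer: 3 2 4 1 / 1 4 2 3 / 4 3 1 2 / 2 1 3 4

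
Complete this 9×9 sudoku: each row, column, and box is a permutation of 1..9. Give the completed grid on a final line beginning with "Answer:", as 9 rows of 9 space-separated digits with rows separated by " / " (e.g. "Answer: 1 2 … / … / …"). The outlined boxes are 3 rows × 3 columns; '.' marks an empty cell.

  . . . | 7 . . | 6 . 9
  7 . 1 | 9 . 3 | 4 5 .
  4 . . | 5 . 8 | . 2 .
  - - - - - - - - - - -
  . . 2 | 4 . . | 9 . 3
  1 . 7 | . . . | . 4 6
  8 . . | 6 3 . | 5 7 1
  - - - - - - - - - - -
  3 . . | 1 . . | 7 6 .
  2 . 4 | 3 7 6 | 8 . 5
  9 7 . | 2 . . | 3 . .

Step 1. [r6c6∈{2,9}] row 6 places 2 nowhere but r6c6 ⇒ r6c6=2.
Step 2. [r1c8∈{1,3,8}] across col 8, 3 lands solely at r1c8. So r1c8=3.
Step 3. [r9c3∈{5,6,8}] 6 has one home in row 9: r9c3 ⇒ r9c3=6.
Step 4. [r9c5∈{4,5,8}] 8 has one home in row 9: r9c5, so r9c5=8.
Step 5. [r9c6∈{4,5}] 5 has one home in row 9: r9c6. So r9c6=5.
Step 6. [r5c6∈{9}] r5c6's peers cover all but 9, so r5c6=9.
Step 7. [r1c1∈{5}] r1c1 has the single candidate 5 ⇒ r1c1=5.
Step 8. [r7c6∈{4}] r7c6 is down to just 4. So r7c6=4.
Step 9. [r1c3∈{8}] nothing but 8 survives at r1c3. So r1c3=8.
Step 10. [r1c6∈{1}] r1c6 has the single candidate 1 ⇒ r1c6=1.
Step 11. [r6c3∈{9}] r6c3 is down to just 9. So r6c3=9.
Step 12. [r3c5∈{6}] nothing but 6 survives at r3c5, so r3c5=6.
Step 13. [r5c5∈{5}] r5c5 is down to just 5, so r5c5=5.
Step 14. [r4c2∈{5,6}] in row 4, 5 fits only at r4c2, so r4c2=5.
Step 15. [r2c5∈{2}] r2c5 is down to just 2 ⇒ r2c5=2.
Step 16. [r8c2∈{1}] r8c2 has the single candidate 1, so r8c2=1.
Step 17. [r5c2∈{3}] r5c2 is down to just 3 ⇒ r5c2=3.
Step 18. [r7c5∈{9}] r7c5 has the single candidate 9. So r7c5=9.
Step 19. [r8c8∈{9}] nothing but 9 survives at r8c8. So r8c8=9.
Step 20. [r3c7∈{1}] nothing but 1 survives at r3c7, so r3c7=1.
Step 21. [r4c1∈{6}] r4c1 has the single candidate 6, so r4c1=6.
Step 22. [r7c2∈{8}] only 8 remains possible at r7c2 ⇒ r7c2=8.
Step 23. [r5c4∈{8}] nothing but 8 survives at r5c4 ⇒ r5c4=8.
Step 24. [r5c7∈{2}] r5c7 is down to just 2. So r5c7=2.
Step 25. [r3c3∈{3}] r3c3 has the single candidate 3, so r3c3=3.
Step 26. [r4c5∈{1}] only 1 remains possible at r4c5, so r4c5=1.
Step 27. [r9c8∈{1}] r9c8 is down to just 1 ⇒ r9c8=1.
Step 28. [r6c2∈{4}] only 4 remains possible at r6c2 ⇒ r6c2=4.
Step 29. [r7c9∈{2}] r7c9's peers cover all but 2 ⇒ r7c9=2.
Step 30. [r1c2∈{2}] r1c2's peers cover all but 2, so r1c2=2.
Step 31. [r1c5∈{4}] only 4 remains possible at r1c5 ⇒ r1c5=4.
Step 32. [r3c9∈{7}] r3c9's peers cover all but 7. So r3c9=7.
Step 33. [r4c6∈{7}] nothing but 7 survives at r4c6. So r4c6=7.
Step 34. [r4c8∈{8}] only 8 remains possible at r4c8. So r4c8=8.
Step 35. [r2c9∈{8}] r2c9's peers cover all but 8 ⇒ r2c9=8.
Step 36. [r2c2∈{6}] r2c2 is down to just 6, so r2c2=6.
Step 37. [r3c2∈{9}] r3c2's peers cover all but 9. So r3c2=9.
Step 38. [r7c3∈{5}] r7c3's peers cover all but 5. So r7c3=5.
Step 39. [r9c9∈{4}] r9c9 has the single candidate 4, so r9c9=4.

Answer: 5 2 8 7 4 1 6 3 9 / 7 6 1 9 2 3 4 5 8 / 4 9 3 5 6 8 1 2 7 / 6 5 2 4 1 7 9 8 3 / 1 3 7 8 5 9 2 4 6 / 8 4 9 6 3 2 5 7 1 / 3 8 5 1 9 4 7 6 2 / 2 1 4 3 7 6 8 9 5 / 9 7 6 2 8 5 3 1 4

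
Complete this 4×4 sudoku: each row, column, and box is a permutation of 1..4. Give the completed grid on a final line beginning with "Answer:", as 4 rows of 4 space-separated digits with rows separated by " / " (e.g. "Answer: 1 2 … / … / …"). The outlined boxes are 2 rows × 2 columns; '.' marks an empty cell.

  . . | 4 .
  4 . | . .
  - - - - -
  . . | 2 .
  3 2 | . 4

Step 1. [r2c3∈{1,3}] col 3 places 3 nowhere but r2c3, so r2c3=3.
Step 2. [r2c2∈{1}] r2c2's peers cover all but 1. So r2c2=1.
Step 3. [r1c4∈{1,2}] 1 has one home in row 1: r1c4 ⇒ r1c4=1.
Step 4. [r4c3∈{1}] r4c3 has the single candidate 1, so r4c3=1.
Step 5. [r1c1∈{2}] only 2 remains possible at r1c1, so r1c1=2.
Step 6. [r3c2∈{4}] r3c2 is down to just 4, so r3c2=4.
Step 7. [r2c4∈{2}] nothing but 2 survives at r2c4. So r2c4=2.
Step 8. [r3c4∈{3}] r3c4's peers cover all but 3. So r3c4=3.
Step 9. [r3c1∈{1}] r3c1's peers cover all but 1. So r3c1=1.
Step 10. [r1c2∈{3}] nothing but 3 survives at r1c2 ⇒ r1c2=3.

Answer: 2 3 4 1 / 4 1 3 2 / 1 4 2 3 / 3 2 1 4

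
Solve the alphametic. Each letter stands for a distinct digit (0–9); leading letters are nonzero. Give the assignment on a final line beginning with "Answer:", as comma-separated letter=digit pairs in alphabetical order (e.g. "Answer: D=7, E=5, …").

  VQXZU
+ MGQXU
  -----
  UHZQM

Step 1. [col 1: U + U ≡ M (mod 10)] U=9 is one option consistent with column 1 (U + U ≡ M (mod 10), carry-in 0) — take it ⇒ U=9.
Step 2. [col 1: U + U ≡ M (mod 10)] from column 1 (U=9, carry-in 0, digits 9 already taken and all letters distinct): M must equal 8, so M=8.
Step 3. [col 2: Z + X ≡ Q (mod 10)] column 2 (Z + X ≡ Q (mod 10), carry-in 1) doesn't pin X yet; pick X=4 and continue, so X=4.
Step 4. [col 2: Z + X ≡ Q (mod 10)] column 2 (Z + X ≡ Q (mod 10), carry-in 1) doesn't pin Z yet; pick Z=7 and continue, so Z=7.
Step 5. [col 2: Z + X ≡ Q (mod 10)] column 2 reads Z+X+carry(1)=Q with Z=7, X=4; with digits 4,7,8,9 already taken and all letters distinct, the only value for Q is 2, so Q=2.
Step 6. [col 4: Q + G ≡ H (mod 10)] no forcing yet in column 4 (carry-in 0); H=5 is free and consistent — try it ⇒ H=5.
Step 7. [col 4: Q + G ≡ H (mod 10)] from column 4 (Q=2, H=5, carry-in 0, digits 2,4,5,7,8,9 already taken and all letters distinct): G must equal 3 ⇒ G=3.
Step 8. [col 5: V + M ≡ U (mod 10)] column 5 reads V+M+carry(0)=U with M=8, U=9; with digits 2,3,4,5,7,8,9 already taken and all letters distinct, the only value for V is 1 ⇒ V=1.

Answer: G=3, H=5, M=8, Q=2, U=9, V=1, X=4, Z=7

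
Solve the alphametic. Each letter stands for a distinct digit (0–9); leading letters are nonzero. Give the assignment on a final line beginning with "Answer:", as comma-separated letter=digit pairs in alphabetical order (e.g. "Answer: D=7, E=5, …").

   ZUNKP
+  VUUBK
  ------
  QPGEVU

Step 1. [Q] Q is the leading digit of a 6-digit sum of two 5-digit numbers; the final carry is exactly 1, so Q=1.
Step 2. [col 1: P + K ≡ U (mod 10)] U=2 is one option consistent with column 1 (P + K ≡ U (mod 10), carry-in 0) — take it. So U=2.
Step 3. [col 1: P + K ≡ U (mod 10)] several values work for K in column 1 (P + K ≡ U (mod 10), carry-in 0); try K=7. So K=7.
Step 4. [col 1: P + K ≡ U (mod 10)] column 1 reads P+K+carry(0)=U with K=7, U=2; with digits 1,2,7 already taken and all letters distinct, the only value for P is 5. So P=5.
Step 5. [col 2: K + B ≡ V (mod 10)] column 2 (K + B ≡ V (mod 10), carry-in 1) doesn't pin B yet; pick B=8 and continue, so B=8.
Step 6. [col 2: K + B ≡ V (mod 10)] from column 2 (K=7, B=8, carry-in 1, digits 1,2,5,7,8 already taken and all letters distinct): V must equal 6, so V=6.
Step 7. [col 3: N + U ≡ E (mod 10)] column 3 reads N+U+carry(1)=E with U=2; with digits 1,2,5,6,7,8 already taken and all letters distinct, the only value for E is 3. So E=3.
Step 8. [col 3: N + U ≡ E (mod 10)] column 3 reads N+U+carry(1)=E with U=2, E=3; with digits 1,2,3,5,6,7,8 already taken and all letters distinct, the only value for N is 0, so N=0.
Step 9. [col 4: U + U ≡ G (mod 10)] from column 4 (U=2, carry-in 0, digits 0,1,2,3,5,6,7,8 already taken and all letters distinct): G must equal 4. So G=4.
Step 10. [col 5: Z + V ≡ P (mod 10)] column 5: given V=6, P=5, carry-in 0, and digits 0,1,2,3,4,5,6,7,8 already taken and all letters distinct, Z+V≡P (mod 10) forces Z=9. So Z=9.

Answer: B=8, E=3, G=4, K=7, N=0, P=5, Q=1, U=2, V=6, Z=9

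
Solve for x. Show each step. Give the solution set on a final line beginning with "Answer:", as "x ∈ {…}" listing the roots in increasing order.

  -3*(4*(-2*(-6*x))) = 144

Step 1. [-3*(4*(-2*(-6*x))) = 144] divide by the outer -3 ⇒ div: 4*(-2*(-6*x)) = -48.
Step 2. [4*(-2*(-6*x)) = -48] leading coefficient 4: divide by 4 ⇒ div: -2*(-6*x) = -12.
Step 3. [-2*(-6*x) = -12] -2·(inner) — divide through by -2 ⇒ div: -6*x = 6.
Step 4. [-6*x = 6] leading coefficient -6: divide by -6 ⇒ div: x = -1.

Answer: x ∈ {-1}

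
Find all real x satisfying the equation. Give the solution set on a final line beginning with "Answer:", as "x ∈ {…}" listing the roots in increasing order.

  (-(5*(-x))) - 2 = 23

Step 1. [(-(5*(-x))) - 2 = 23] the outer -2 inverts by adding 2, so sub: -(5*(-x)) = 25.
Step 2. [-(5*(-x)) = 25] LHS negated; negate both sides. So neg: 5*(-x) = -25.
Step 3. [5*(-x) = -25] 5·(inner) — divide through by 5 ⇒ div: -x = -5.
Step 4. [-x = -5] LHS negated; negate both sides, so neg: x = 5.

Answer: x ∈ {5}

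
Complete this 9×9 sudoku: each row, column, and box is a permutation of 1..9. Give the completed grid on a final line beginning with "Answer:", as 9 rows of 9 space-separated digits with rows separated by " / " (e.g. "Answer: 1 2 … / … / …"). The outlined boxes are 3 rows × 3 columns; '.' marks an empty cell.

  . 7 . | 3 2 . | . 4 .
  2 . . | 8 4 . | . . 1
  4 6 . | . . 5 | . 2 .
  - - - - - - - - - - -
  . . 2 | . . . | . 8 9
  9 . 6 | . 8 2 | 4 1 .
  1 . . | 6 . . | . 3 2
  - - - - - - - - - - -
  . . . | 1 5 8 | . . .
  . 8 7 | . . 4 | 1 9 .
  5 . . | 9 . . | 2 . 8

Step 1. [r2c8∈{5,6,7}] across col 8, 5 lands solely at r2c8 ⇒ r2c8=5.
Step 2. [r5c2∈{3,5}] 3 has one home in row 5: r5c2 ⇒ r5c2=3.
Step 3. [r2c2∈{9}] only 9 remains possible at r2c2 ⇒ r2c2=9.
Step 4. [r3c4∈{7}] only 7 remains possible at r3c4, so r3c4=7.
Step 5. [r1c9∈{6}] only 6 remains possible at r1c9 ⇒ r1c9=6.
Step 6. [r3c9∈{3}] r3c9 is down to just 3, so r3c9=3.
Step 7. [r6c3∈{4,5,8}] in row 6, 8 fits only at r6c3 ⇒ r6c3=8.
Step 8. [r7c7∈{3,6,7}] in col 7, 3 fits only at r7c7. So r7c7=3.
Step 9. [r6c2∈{4,5}] row 6 places 4 nowhere but r6c2 ⇒ r6c2=4.
Step 10. [r5c9∈{5,7}] 7 has one home in row 5: r5c9. So r5c9=7.
Step 11. [r3c3∈{1}] r3c3 is down to just 1 ⇒ r3c3=1.
Step 12. [r8c1∈{3,6}] col 1 places 3 nowhere but r8c1, so r8c1=3.
Step 13. [r3c5∈{9}] r3c5 has the single candidate 9 ⇒ r3c5=9.
Step 14. [r6c5∈{7}] r6c5's peers cover all but 7, so r6c5=7.
Step 15. [r9c6∈{3,6,7}] 7 has one home in col 6: r9c6. So r9c6=7.
Step 16. [r4c5∈{1,3}] r4c5 is the only open cell in col 5 admitting 1. So r4c5=1.
Step 17. [r9c8∈{6}] nothing but 6 survives at r9c8, so r9c8=6.
Step 18. [r4c2∈{5}] r4c2's peers cover all but 5. So r4c2=5.
Step 19. [r3c7∈{8}] only 8 remains possible at r3c7. So r3c7=8.
Step 20. [r7c9∈{4}] r7c9's peers cover all but 4 ⇒ r7c9=4.
Step 21. [r7c2∈{2}] only 2 remains possible at r7c2 ⇒ r7c2=2.
Step 22. [r6c6∈{9}] r6c6 has the single candidate 9. So r6c6=9.
Step 23. [r7c1∈{6}] nothing but 6 survives at r7c1. So r7c1=6.
Step 24. [r2c6∈{6}] only 6 remains possible at r2c6, so r2c6=6.
Step 25. [r2c3∈{3}] r2c3 is down to just 3. So r2c3=3.
Step 26. [r6c7∈{5}] r6c7 is down to just 5 ⇒ r6c7=5.
Step 27. [r4c7∈{6}] only 6 remains possible at r4c7. So r4c7=6.
Step 28. [r8c9∈{5}] r8c9 has the single candidate 5. So r8c9=5.
Step 29. [r4c6∈{3}] r4c6 is down to just 3 ⇒ r4c6=3.
Step 30. [r9c5∈{3}] r9c5's peers cover all but 3, so r9c5=3.
Step 31. [r4c4∈{4}] only 4 remains possible at r4c4. So r4c4=4.
Step 32. [r4c1∈{7}] only 7 remains possible at r4c1, so r4c1=7.
Step 33. [r1c3∈{5}] nothing but 5 survives at r1c3. So r1c3=5.
Step 34. [r1c6∈{1}] r1c6 is down to just 1. So r1c6=1.
Step 35. [r9c2∈{1}] only 1 remains possible at r9c2, so r9c2=1.
Step 36. [r8c5∈{6}] nothing but 6 survives at r8c5 ⇒ r8c5=6.
Step 37. [r9c3∈{4}] r9c3's peers cover all but 4. So r9c3=4.
Step 38. [r1c1∈{8}] r1c1 has the single candidate 8. So r1c1=8.
Step 39. [r8c4∈{2}] r8c4 is down to just 2, so r8c4=2.
Step 40. [r2c7∈{7}] nothing but 7 survives at r2c7, so r2c7=7.
Step 41. [r5c4∈{5}] r5c4 is down to just 5. So r5c4=5.
Step 42. [r7c3∈{9}] r7c3 has the single candidate 9, so r7c3=9.
Step 43. [r7c8∈{7}] r7c8 has the single candidate 7. So r7c8=7.
Step 44. [r1c7∈{9}] only 9 remains possible at r1c7, so r1c7=9.

Answer: 8 7 5 3 2 1 9 4 6 / 2 9 3 8 4 6 7 5 1 / 4 6 1 7 9 5 8 2 3 / 7 5 2 4 1 3 6 8 9 / 9 3 6 5 8 2 4 1 7 / 1 4 8 6 7 9 5 3 2 / 6 2 9 1 5 8 3 7 4 / 3 8 7 2 6 4 1 9 5 / 5 1 4 9 3 7 2 6 8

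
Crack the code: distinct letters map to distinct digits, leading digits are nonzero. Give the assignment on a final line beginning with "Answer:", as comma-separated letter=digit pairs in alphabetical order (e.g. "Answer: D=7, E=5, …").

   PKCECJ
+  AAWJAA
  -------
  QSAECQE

Step 1. [Q] Q is the leading digit of a 7-digit sum of two 6-digit numbers; the final carry is exactly 1 ⇒ Q=1.
Step 2. [col 1: J + A ≡ E (mod 10)] column 1 (J + A ≡ E (mod 10), carry-in 0) doesn't pin E yet; pick E=5 and continue. So E=5.
Step 3. [col 1: J + A ≡ E (mod 10)] several values work for A in column 1 (J + A ≡ E (mod 10), carry-in 0); try A=3, so A=3.
Step 4. [col 1: J + A ≡ E (mod 10)] column 1 reads J+A+carry(0)=E with A=3, E=5; with digits 1,3,5 already taken and all letters distinct, the only value for J is 2, so J=2.
Step 5. [col 2: C + A ≡ Q (mod 10)] in column 2 we have C+A≡Q with carry-in 0; given A=3, Q=1 and digits 1,2,3,5 already taken and all letters distinct, that pins C to 8. So C=8.
Step 6. [col 4: C + W ≡ E (mod 10)] from column 4 (C=8, E=5, carry-in 0, digits 1,2,3,5,8 already taken and all letters distinct): W must equal 7, so W=7.
Step 7. [col 5: K + A ≡ A (mod 10)] from column 5 (A=3, carry-in 1, digits 1,2,3,5,7,8 already taken and all letters distinct): K must equal 9 ⇒ K=9.
Step 8. [col 6: P + A ≡ S (mod 10)] several values work for S in column 6 (P + A ≡ S (mod 10), carry-in 1); try S=0. So S=0.
Step 9. [col 6: P + A ≡ S (mod 10)] column 6 reads P+A+carry(1)=S with A=3, S=0; with digits 0,1,2,3,5,7,8,9 already taken and all letters distinct, the only value for P is 6. So P=6.

Answer: A=3, C=8, E=5, J=2, K=9, P=6, Q=1, S=0, W=7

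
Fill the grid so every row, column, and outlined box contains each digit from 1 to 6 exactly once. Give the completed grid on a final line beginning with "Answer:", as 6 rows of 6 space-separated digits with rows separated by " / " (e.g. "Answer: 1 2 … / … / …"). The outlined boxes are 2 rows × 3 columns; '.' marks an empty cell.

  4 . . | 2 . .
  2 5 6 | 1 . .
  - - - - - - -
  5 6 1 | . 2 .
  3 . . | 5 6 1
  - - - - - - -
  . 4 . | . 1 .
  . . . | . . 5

Step 1. [r1c3∈{3}] only 3 remains possible at r1c3 ⇒ r1c3=3.
Step 2. [r6c2∈{1,2,3}] 3 has one home in col 2: r6c2 ⇒ r6c2=3.
Step 3. [r5c6∈{2,3,6}] r5c6 is the only open cell in col 6 admitting 2, so r5c6=2.
Step 4. [r6c5∈{4}] nothing but 4 survives at r6c5. So r6c5=4.
Step 5. [r3c4∈{3,4}] col 4 places 4 nowhere but r3c4. So r3c4=4.
Step 6. [r5c1∈{6}] r5c1 is down to just 6. So r5c1=6.
Step 7. [r4c2∈{2}] only 2 remains possible at r4c2 ⇒ r4c2=2.
Step 8. [r2c5∈{3}] r2c5 has the single candidate 3 ⇒ r2c5=3.
Step 9. [r2c6∈{4}] r2c6's peers cover all but 4 ⇒ r2c6=4.
Step 10. [r3c6∈{3}] r3c6 is down to just 3 ⇒ r3c6=3.
Step 11. [r1c5∈{5}] r1c5's peers cover all but 5. So r1c5=5.
Step 12. [r6c4∈{6}] only 6 remains possible at r6c4. So r6c4=6.
Step 13. [r1c2∈{1}] nothing but 1 survives at r1c2, so r1c2=1.
Step 14. [r1c6∈{6}] nothing but 6 survives at r1c6 ⇒ r1c6=6.
Step 15. [r4c3∈{4}] nothing but 4 survives at r4c3. So r4c3=4.
Step 16. [r5c4∈{3}] r5c4's peers cover all but 3, so r5c4=3.
Step 17. [r6c1∈{1}] r6c1's peers cover all but 1. So r6c1=1.
Step 18. [r5c3∈{5}] nothing but 5 survives at r5c3. So r5c3=5.
Step 19. [r6c3∈{2}] r6c3 is down to just 2, so r6c3=2.

Answer: 4 1 3 2 5 6 / 2 5 6 1 3 4 / 5 6 1 4 2 3 / 3 2 4 5 6 1 / 6 4 5 3 1 2 / 1 3 2 6 4 5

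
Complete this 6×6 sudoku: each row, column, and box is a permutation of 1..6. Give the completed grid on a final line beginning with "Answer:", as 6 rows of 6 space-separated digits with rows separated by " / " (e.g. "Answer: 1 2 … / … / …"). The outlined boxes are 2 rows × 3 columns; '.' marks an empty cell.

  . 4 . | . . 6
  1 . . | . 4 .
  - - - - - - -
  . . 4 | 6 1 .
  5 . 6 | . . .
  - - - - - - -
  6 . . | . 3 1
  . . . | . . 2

Step 1. [r4c5∈{2}] only 2 remains possible at r4c5 ⇒ r4c5=2.
Step 2. [r1c5∈{5}] only 5 remains possible at r1c5, so r1c5=5.
Step 3. [r2c6∈{3}] nothing but 3 survives at r2c6, so r2c6=3.
Step 4. [r6c3∈{1,3,5}] col 3 places 1 nowhere but r6c3 ⇒ r6c3=1.
Step 5. [r2c4∈{2}] r2c4's peers cover all but 2. So r2c4=2.
Step 6. [r5c4∈{4,5}] in row 5, 4 fits only at r5c4, so r5c4=4.
Step 7. [r2c3∈{5}] nothing but 5 survives at r2c3. So r2c3=5.
Step 8. [r5c3∈{2}] r5c3's peers cover all but 2 ⇒ r5c3=2.
Step 9. [r1c1∈{2,3}] 2 has one home in row 1: r1c1, so r1c1=2.
Step 10. [r3c1∈{3}] r3c1's peers cover all but 3 ⇒ r3c1=3.
Step 11. [r5c2∈{5}] only 5 remains possible at r5c2. So r5c2=5.
Step 12. [r6c4∈{5}] r6c4 has the single candidate 5, so r6c4=5.
Step 13. [r4c2∈{1}] only 1 remains possible at r4c2, so r4c2=1.
Step 14. [r6c2∈{3}] only 3 remains possible at r6c2. So r6c2=3.
Step 15. [r6c1∈{4}] nothing but 4 survives at r6c1, so r6c1=4.
Step 16. [r6c5∈{6}] nothing but 6 survives at r6c5. So r6c5=6.
Step 17. [r1c4∈{1}] r1c4 has the single candidate 1. So r1c4=1.
Step 18. [r3c2∈{2}] r3c2 is down to just 2. So r3c2=2.
Step 19. [r1c3∈{3}] nothing but 3 survives at r1c3 ⇒ r1c3=3.
Step 20. [r4c4∈{3}] r4c4 has the single candidate 3, so r4c4=3.
Step 21. [r2c2∈{6}] r2c2 is down to just 6 ⇒ r2c2=6.
Step 22. [r3c6∈{5}] r3c6 has the single candidate 5, so r3c6=5.
Step 23. [r4c6∈{4}] only 4 remains possible at r4c6. So r4c6=4.

Answer: 2 4 3 1 5 6 / 1 6 5 2 4 3 / 3 2 4 6 1 5 / 5 1 6 3 2 4 / 6 5 2 4 3 1 / 4 3 1 5 6 2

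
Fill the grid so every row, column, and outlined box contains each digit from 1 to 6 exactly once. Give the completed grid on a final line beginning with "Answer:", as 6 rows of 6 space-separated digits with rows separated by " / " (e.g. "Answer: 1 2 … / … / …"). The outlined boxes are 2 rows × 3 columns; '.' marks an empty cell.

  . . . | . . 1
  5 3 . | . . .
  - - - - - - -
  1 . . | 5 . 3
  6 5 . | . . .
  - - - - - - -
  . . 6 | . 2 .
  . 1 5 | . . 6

Step 1. [r5c2∈{4}] nothing but 4 survives at r5c2 ⇒ r5c2=4.
Step 2. [r1c1∈{2,4}] across col 1, 4 lands solely at r1c1. So r1c1=4.
Step 3. [r1c3∈{2}] r1c3's peers cover all but 2, so r1c3=2.
Step 4. [r3c5∈{4,6}] across row 3, 6 lands solely at r3c5 ⇒ r3c5=6.
Step 5. [r2c5∈{4}] r2c5 is down to just 4, so r2c5=4.
Step 6. [r6c5∈{3}] nothing but 3 survives at r6c5 ⇒ r6c5=3.
Step 7. [r4c6∈{2,4}] in col 6, 4 fits only at r4c6, so r4c6=4.
Step 8. [r4c4∈{1,2}] across row 4, 2 lands solely at r4c4, so r4c4=2.
Step 9. [r1c2∈{6}] r1c2 is down to just 6. So r1c2=6.
Step 10. [r5c6∈{5}] only 5 remains possible at r5c6. So r5c6=5.
Step 11. [r2c4∈{6}] r2c4 has the single candidate 6. So r2c4=6.
Step 12. [r3c2∈{2}] r3c2's peers cover all but 2. So r3c2=2.
Step 13. [r2c6∈{2}] r2c6's peers cover all but 2, so r2c6=2.
Step 14. [r4c5∈{1}] r4c5's peers cover all but 1, so r4c5=1.
Step 15. [r5c1∈{3}] r5c1 has the single candidate 3, so r5c1=3.
Step 16. [r1c5∈{5}] nothing but 5 survives at r1c5 ⇒ r1c5=5.
Step 17. [r5c4∈{1}] r5c4 is down to just 1. So r5c4=1.
Step 18. [r3c3∈{4}] nothing but 4 survives at r3c3. So r3c3=4.
Step 19. [r2c3∈{1}] nothing but 1 survives at r2c3, so r2c3=1.
Step 20. [r1c4∈{3}] r1c4 has the single candidate 3 ⇒ r1c4=3.
Step 21. [r6c1∈{2}] r6c1's peers cover all but 2. So r6c1=2.
Step 22. [r6c4∈{4}] only 4 remains possible at r6c4, so r6c4=4.
Step 23. [r4c3∈{3}] r4c3 has the single candidate 3, so r4c3=3.

Answer: 4 6 2 3 5 1 / 5 3 1 6 4 2 / 1 2 4 5 6 3 / 6 5 3 2 1 4 / 3 4 6 1 2 5 / 2 1 5 4 3 6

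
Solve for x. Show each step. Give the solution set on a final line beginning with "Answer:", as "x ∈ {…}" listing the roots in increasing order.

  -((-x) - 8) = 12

Step 1. [-((-x) - 8) = 12] leading − — multiply by −1 ⇒ neg: (-x) - 8 = -12.
Step 2. [(-x) - 8 = -12] peel the -8: add 8 from each side. So sub: -x = -4.
Step 3. [-x = -4] flip signs both sides, so neg: x = 4.

Answer: x ∈ {4}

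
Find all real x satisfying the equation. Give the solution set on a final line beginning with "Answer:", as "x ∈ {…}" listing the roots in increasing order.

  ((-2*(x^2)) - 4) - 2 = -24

Step 1. [((-2*(x^2)) - 4) - 2 = -24] peel the -2: add 2 from each side ⇒ sub: (-2*(x^2)) - 4 = -22.
Step 2. [(-2*(x^2)) - 4 = -22] 4 comes off first (add 4) ⇒ sub: -2*(x^2) = -18.
Step 3. [-2*(x^2) = -18] -2·(inner) — divide through by -2. So div: x^2 = 9.
Step 4. [x^2 = 9] LHS squared, RHS 9 ≥ 0: apply √ (±), so sqrt: x = 3 or -3.

Answer: x ∈ {-3, 3}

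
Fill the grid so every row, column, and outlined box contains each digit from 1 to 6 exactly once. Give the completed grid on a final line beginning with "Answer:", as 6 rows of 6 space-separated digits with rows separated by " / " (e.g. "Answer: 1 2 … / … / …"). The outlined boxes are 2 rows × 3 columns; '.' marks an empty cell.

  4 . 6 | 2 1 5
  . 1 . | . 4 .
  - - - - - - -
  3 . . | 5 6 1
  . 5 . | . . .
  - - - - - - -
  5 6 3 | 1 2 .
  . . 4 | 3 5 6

Step 1. [r3c3∈{2}] r3c3's peers cover all but 2, so r3c3=2.
Step 2. [r6c1∈{1,2}] r6c1 is the only open cell in row 6 admitting 1, so r6c1=1.
Step 3. [r4c6∈{2,3,4}] r4c6 is the only open cell in row 4 admitting 2, so r4c6=2.
Step 4. [r3c2∈{4}] r3c2's peers cover all but 4 ⇒ r3c2=4.
Step 5. [r4c1∈{6}] r4c1 is down to just 6, so r4c1=6.
Step 6. [r4c4∈{4}] only 4 remains possible at r4c4 ⇒ r4c4=4.
Step 7. [r5c6∈{4}] r5c6 is down to just 4 ⇒ r5c6=4.
Step 8. [r6c2∈{2}] r6c2's peers cover all but 2, so r6c2=2.
Step 9. [r2c3∈{5}] r2c3 is down to just 5 ⇒ r2c3=5.
Step 10. [r4c3∈{1}] only 1 remains possible at r4c3 ⇒ r4c3=1.
Step 11. [r2c6∈{3}] only 3 remains possible at r2c6. So r2c6=3.
Step 12. [r1c2∈{3}] r1c2's peers cover all but 3. So r1c2=3.
Step 13. [r2c4∈{6}] only 6 remains possible at r2c4, so r2c4=6.
Step 14. [r2c1∈{2}] r2c1 has the single candidate 2, so r2c1=2.
Step 15. [r4c5∈{3}] r4c5's peers cover all but 3, so r4c5=3.

Answer: 4 3 6 2 1 5 / 2 1 5 6 4 3 / 3 4 2 5 6 1 / 6 5 1 4 3 2 / 5 6 3 1 2 4 / 1 2 4 3 5 6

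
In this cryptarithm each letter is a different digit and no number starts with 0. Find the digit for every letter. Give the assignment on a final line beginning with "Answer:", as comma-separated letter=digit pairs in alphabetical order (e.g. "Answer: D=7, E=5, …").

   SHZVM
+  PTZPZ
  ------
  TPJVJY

Step 1. [T] the sum has 6 digits but both addends have 5; that extra leading digit T is the final carry, namely 1. So T=1.
Step 2. [col 1: M + Z ≡ Y (mod 10)] column 1 (M + Z ≡ Y (mod 10), carry-in 0) doesn't pin M yet; pick M=6 and continue. So M=6.
Step 3. [col 1: M + Z ≡ Y (mod 10)] column 1 (M + Z ≡ Y (mod 10), carry-in 0) doesn't pin Y yet; pick Y=3 and continue. So Y=3.
Step 4. [col 1: M + Z ≡ Y (mod 10)] in column 1 we have M+Z≡Y with carry-in 0; given M=6, Y=3 and digits 1,3,6 already taken and all letters distinct, that pins Z to 7, so Z=7.
Step 5. [col 2: V + P ≡ J (mod 10)] no forcing yet in column 2 (carry-in 1); V=5 is free and consistent — try it. So V=5.
Step 6. [col 2: V + P ≡ J (mod 10)] no forcing yet in column 2 (carry-in 1); J=0 is free and consistent — try it ⇒ J=0.
Step 7. [col 2: V + P ≡ J (mod 10)] column 2: given V=5, J=0, carry-in 1, and digits 0,1,3,5,6,7 already taken and all letters distinct, V+P≡J (mod 10) forces P=4, so P=4.
Step 8. [col 4: H + T ≡ J (mod 10)] from column 4 (T=1, J=0, carry-in 1, digits 0,1,3,4,5,6,7 already taken and all letters distinct): H must equal 8, so H=8.
Step 9. [col 5: S + P ≡ P (mod 10)] in column 5 we have S+P≡P with carry-in 1; given P=4 and digits 0,1,3,4,5,6,7,8 already taken and all letters distinct, that pins S to 9 ⇒ S=9.

Answer: H=8, J=0, M=6, P=4, S=9, T=1, V=5, Y=3, Z=7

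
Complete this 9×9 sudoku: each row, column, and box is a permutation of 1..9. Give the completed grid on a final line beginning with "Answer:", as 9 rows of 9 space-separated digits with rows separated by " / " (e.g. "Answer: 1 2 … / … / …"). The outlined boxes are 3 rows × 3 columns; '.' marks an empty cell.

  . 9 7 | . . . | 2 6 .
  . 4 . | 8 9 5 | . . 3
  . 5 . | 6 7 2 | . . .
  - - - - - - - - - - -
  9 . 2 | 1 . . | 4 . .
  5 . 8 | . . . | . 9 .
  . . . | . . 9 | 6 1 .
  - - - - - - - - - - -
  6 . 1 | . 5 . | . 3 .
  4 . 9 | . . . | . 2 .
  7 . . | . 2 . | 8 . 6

Step 1. [r6c1∈{3}] r6c1's peers cover all but 3 ⇒ r6c1=3.
Step 2. [r1c9∈{1,4,5,8}] across row 1, 5 lands solely at r1c9. So r1c9=5.
Step 3. [r9c6∈{1,3,4}] 1 has one home in row 9: r9c6, so r9c6=1.
Step 4. [r5c7∈{3,7}] r5c7 is the only open cell in col 7 admitting 3. So r5c7=3.
Step 5. [r6c2∈{7}] only 7 remains possible at r6c2. So r6c2=7.
Step 6. [r9c4∈{3,4,9}] in row 9, 9 fits only at r9c4 ⇒ r9c4=9.
Step 7. [r1c5∈{1,3,4}] r1c5 is the only open cell in col 5 admitting 1, so r1c5=1.
Step 8. [r4c8∈{5,7,8}] row 4 places 5 nowhere but r4c8 ⇒ r4c8=5.
Step 9. [r3c8∈{4,8}] in col 8, 8 fits only at r3c8, so r3c8=8.
Step 10. [r3c9∈{1,4,9}] row 3 places 4 nowhere but r3c9 ⇒ r3c9=4.
Step 11. [r4c2∈{6}] r4c2 is down to just 6, so r4c2=6.
Step 12. [r7c9∈{7,9}] across col 9, 9 lands solely at r7c9 ⇒ r7c9=9.
Step 13. [r7c7∈{7}] only 7 remains possible at r7c7, so r7c7=7.
Step 14. [r7c4∈{4}] nothing but 4 survives at r7c4. So r7c4=4.
Step 15. [r7c6∈{8}] r7c6 has the single candidate 8. So r7c6=8.
Step 16. [r2c7∈{1}] r2c7 has the single candidate 1 ⇒ r2c7=1.
Step 17. [r9c2∈{3}] r9c2's peers cover all but 3. So r9c2=3.
Step 18. [r1c4∈{3}] r1c4 is down to just 3, so r1c4=3.
Step 19. [r8c4∈{7}] r8c4's peers cover all but 7, so r8c4=7.
Step 20. [r5c4∈{2}] r5c4's peers cover all but 2, so r5c4=2.
Step 21. [r5c9∈{7}] nothing but 7 survives at r5c9 ⇒ r5c9=7.
Step 22. [r4c9∈{8}] nothing but 8 survives at r4c9, so r4c9=8.
Step 23. [r4c5∈{3}] only 3 remains possible at r4c5 ⇒ r4c5=3.
Step 24. [r8c5∈{6}] only 6 remains possible at r8c5 ⇒ r8c5=6.
Step 25. [r5c5∈{4}] r5c5 is down to just 4 ⇒ r5c5=4.
Step 26. [r8c9∈{1}] only 1 remains possible at r8c9 ⇒ r8c9=1.
Step 27. [r8c6∈{3}] r8c6 is down to just 3, so r8c6=3.
Step 28. [r8c7∈{5}] r8c7 is down to just 5 ⇒ r8c7=5.
Step 29. [r9c8∈{4}] only 4 remains possible at r9c8 ⇒ r9c8=4.
Step 30. [r3c7∈{9}] only 9 remains possible at r3c7. So r3c7=9.
Step 31. [r6c5∈{8}] nothing but 8 survives at r6c5 ⇒ r6c5=8.
Step 32. [r2c3∈{6}] r2c3 has the single candidate 6 ⇒ r2c3=6.
Step 33. [r5c6∈{6}] r5c6 has the single candidate 6. So r5c6=6.
Step 34. [r1c6∈{4}] only 4 remains possible at r1c6 ⇒ r1c6=4.
Step 35. [r3c1∈{1}] nothing but 1 survives at r3c1 ⇒ r3c1=1.
Step 36. [r6c9∈{2}] r6c9 is down to just 2 ⇒ r6c9=2.
Step 37. [r1c1∈{8}] only 8 remains possible at r1c1, so r1c1=8.
Step 38. [r4c6∈{7}] r4c6 is down to just 7, so r4c6=7.
Step 39. [r6c4∈{5}] r6c4 is down to just 5, so r6c4=5.
Step 40. [r9c3∈{5}] r9c3 has the single candidate 5, so r9c3=5.
Step 41. [r5c2∈{1}] r5c2 is down to just 1, so r5c2=1.
Step 42. [r3c3∈{3}] r3c3 is down to just 3 ⇒ r3c3=3.
Step 43. [r2c1∈{2}] nothing but 2 survives at r2c1 ⇒ r2c1=2.
Step 44. [r6c3∈{4}] r6c3 has the single candidate 4. So r6c3=4.
Step 45. [r7c2∈{2}] r7c2's peers cover all but 2, so r7c2=2.
Step 46. [r8c2∈{8}] r8c2's peers cover all but 8. So r8c2=8.
Step 47. [r2c8∈{7}] r2c8 is down to just 7. So r2c8=7.

Answer: 8 9 7 3 1 4 2 6 5 / 2 4 6 8 9 5 1 7 3 / 1 5 3 6 7 2 9 8 4 / 9 6 2 1 3 7 4 5 8 / 5 1 8 2 4 6 3 9 7 / 3 7 4 5 8 9 6 1 2 / 6 2 1 4 5 8 7 3 9 / 4 8 9 7 6 3 5 2 1 / 7 3 5 9 2 1 8 4 6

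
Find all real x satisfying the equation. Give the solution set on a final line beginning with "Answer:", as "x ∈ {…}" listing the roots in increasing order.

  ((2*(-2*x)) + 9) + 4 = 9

Step 1. [((2*(-2*x)) + 9) + 4 = 9] subtract 4: x sits inside (… + 4) ⇒ sub: (2*(-2*x)) + 9 = 5.
Step 2. [(2*(-2*x)) + 9 = 5] peel the +9: subtract 9 from each side. So sub: 2*(-2*x) = -4.
Step 3. [2*(-2*x) = -4] 2·(inner) — divide through by 2 ⇒ div: -2*x = -2.
Step 4. [-2*x = -2] divide by the outer -2 ⇒ div: x = 1.

Answer: x ∈ {1}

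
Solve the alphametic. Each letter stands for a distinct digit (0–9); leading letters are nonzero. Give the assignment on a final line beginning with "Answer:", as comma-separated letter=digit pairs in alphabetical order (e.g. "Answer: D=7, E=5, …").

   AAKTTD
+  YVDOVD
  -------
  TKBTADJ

Step 1. [col 1: D + D ≡ J (mod 10)] J=8 is one option consistent with column 1 (D + D ≡ J (mod 10), carry-in 0) — take it. So J=8.
Step 2. [col 1: D + D ≡ J (mod 10)] no forcing yet in column 1 (carry-in 0); D=9 is free and consistent — try it ⇒ D=9.
Step 3. [col 2: T + V ≡ D (mod 10)] column 2 (T + V ≡ D (mod 10), carry-in 1) doesn't pin V yet; pick V=7 and continue. So V=7.
Step 4. [col 2: T + V ≡ D (mod 10)] in column 2 we have T+V≡D with carry-in 1; given V=7, D=9 and digits 7,8,9 already taken and all letters distinct, that pins T to 1 ⇒ T=1.
Step 5. [col 3: T + O ≡ A (mod 10)] no forcing yet in column 3 (carry-in 0); A=5 is free and consistent — try it ⇒ A=5.
Step 6. [col 3: T + O ≡ A (mod 10)] column 3 reads T+O+carry(0)=A with T=1, A=5; with digits 1,5,7,8,9 already taken and all letters distinct, the only value for O is 4, so O=4.
Step 7. [col 4: K + D ≡ T (mod 10)] from column 4 (D=9, T=1, carry-in 0, digits 1,4,5,7,8,9 already taken and all letters distinct): K must equal 2 ⇒ K=2.
Step 8. [col 5: A + V ≡ B (mod 10)] in column 5 we have A+V≡B with carry-in 1; given A=5, V=7 and digits 1,2,4,5,7,8,9 already taken and all letters distinct, that pins B to 3 ⇒ B=3.
Step 9. [col 6: A + Y ≡ K (mod 10)] from column 6 (A=5, K=2, carry-in 1, digits 1,2,3,4,5,7,8,9 already taken and all letters distinct): Y must equal 6 ⇒ Y=6.

Answer: A=5, B=3, D=9, J=8, K=2, O=4, T=1, V=7, Y=6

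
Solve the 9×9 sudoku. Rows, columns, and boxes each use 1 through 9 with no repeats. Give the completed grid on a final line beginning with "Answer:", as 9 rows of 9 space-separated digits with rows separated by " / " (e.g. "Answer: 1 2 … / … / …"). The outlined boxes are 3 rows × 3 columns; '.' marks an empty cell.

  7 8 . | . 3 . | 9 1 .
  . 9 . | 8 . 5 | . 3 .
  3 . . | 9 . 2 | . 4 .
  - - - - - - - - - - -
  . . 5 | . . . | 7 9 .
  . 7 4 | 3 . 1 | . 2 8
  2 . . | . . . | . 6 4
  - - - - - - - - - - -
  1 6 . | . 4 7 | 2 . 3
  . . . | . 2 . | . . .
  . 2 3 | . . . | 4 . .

Step 1. [r2c7∈{6}] r2c7 is down to just 6, so r2c7=6.
Step 2. [r7c4∈{5}] r7c4 is down to just 5, so r7c4=5.
Step 3. [r7c3∈{8,9}] row 7 places 9 nowhere but r7c3 ⇒ r7c3=9.
Step 4. [r1c9∈{2,5}] in row 1, 5 fits only at r1c9, so r1c9=5.
Step 5. [r4c9∈{1}] r4c9 has the single candidate 1, so r4c9=1.
Step 6. [r3c9∈{7}] only 7 remains possible at r3c9, so r3c9=7.
Step 7. [r8c6∈{3,6,8,9}] row 8 places 3 nowhere but r8c6 ⇒ r8c6=3.
Step 8. [r7c8∈{8}] r7c8 is down to just 8, so r7c8=8.
Step 9. [r5c7∈{5}] r5c7's peers cover all but 5 ⇒ r5c7=5.
Step 10. [r6c5∈{5,7,8,9}] in row 6, 5 fits only at r6c5. So r6c5=5.
Step 11. [r6c6∈{8,9}] row 6 places 9 nowhere but r6c6. So r6c6=9.
Step 12. [r5c5∈{6}] r5c5's peers cover all but 6. So r5c5=6.
Step 13. [r3c5∈{1}] r3c5's peers cover all but 1 ⇒ r3c5=1.
Step 14. [r6c3∈{1,8}] r6c3 is the only open cell in row 6 admitting 8, so r6c3=8.
Step 15. [r8c1∈{4,5,8}] across row 8, 8 lands solely at r8c1, so r8c1=8.
Step 16. [r1c3∈{2,6}] r1c3 is the only open cell in row 1 admitting 2. So r1c3=2.
Step 17. [r9c1∈{5}] r9c1's peers cover all but 5 ⇒ r9c1=5.
Step 18. [r9c5∈{8,9}] 9 has one home in col 5: r9c5. So r9c5=9.
Step 19. [r9c9∈{6}] r9c9's peers cover all but 6, so r9c9=6.
Step 20. [r1c6∈{4,6}] in col 6, 6 fits only at r1c6. So r1c6=6.
Step 21. [r4c6∈{4,8}] col 6 places 4 nowhere but r4c6. So r4c6=4.
Step 22. [r8c3∈{7}] r8c3 has the single candidate 7. So r8c3=7.
Step 23. [r4c2∈{3}] r4c2 is down to just 3. So r4c2=3.
Step 24. [r8c4∈{1,6}] 6 has one home in row 8: r8c4. So r8c4=6.
Step 25. [r3c3∈{6}] r3c3 has the single candidate 6. So r3c3=6.
Step 26. [r2c9∈{2}] r2c9 is down to just 2. So r2c9=2.
Step 27. [r8c2∈{4}] nothing but 4 survives at r8c2 ⇒ r8c2=4.
Step 28. [r1c4∈{4}] r1c4 has the single candidate 4, so r1c4=4.
Step 29. [r4c5∈{8}] r4c5 has the single candidate 8 ⇒ r4c5=8.
Step 30. [r4c1∈{6}] r4c1 has the single candidate 6 ⇒ r4c1=6.
Step 31. [r4c4∈{2}] only 2 remains possible at r4c4. So r4c4=2.
Step 32. [r6c7∈{3}] nothing but 3 survives at r6c7. So r6c7=3.
Step 33. [r9c6∈{8}] r9c6 has the single candidate 8. So r9c6=8.
Step 34. [r8c8∈{5}] r8c8 has the single candidate 5, so r8c8=5.
Step 35. [r3c7∈{8}] r3c7's peers cover all but 8 ⇒ r3c7=8.
Step 36. [r6c2∈{1}] only 1 remains possible at r6c2. So r6c2=1.
Step 37. [r6c4∈{7}] nothing but 7 survives at r6c4. So r6c4=7.
Step 38. [r8c7∈{1}] nothing but 1 survives at r8c7 ⇒ r8c7=1.
Step 39. [r3c2∈{5}] r3c2 is down to just 5 ⇒ r3c2=5.
Step 40. [r5c1∈{9}] r5c1 has the single candidate 9 ⇒ r5c1=9.
Step 41. [r2c5∈{7}] r2c5 has the single candidate 7, so r2c5=7.
Step 42. [r9c4∈{1}] only 1 remains possible at r9c4. So r9c4=1.
Step 43. [r8c9∈{9}] nothing but 9 survives at r8c9, so r8c9=9.
Step 44. [r2c1∈{4}] r2c1's peers cover all but 4, so r2c1=4.
Step 45. [r9c8∈{7}] r9c8 has the single candidate 7 ⇒ r9c8=7.
Step 46. [r2c3∈{1}] r2c3 has the single candidate 1. So r2c3=1.

Answer: 7 8 2 4 3 6 9 1 5 / 4 9 1 8 7 5 6 3 2 / 3 5 6 9 1 2 8 4 7 / 6 3 5 2 8 4 7 9 1 / 9 7 4 3 6 1 5 2 8 / 2 1 8 7 5 9 3 6 4 / 1 6 9 5 4 7 2 8 3 / 8 4 7 6 2 3 1 5 9 / 5 2 3 1 9 8 4 7 6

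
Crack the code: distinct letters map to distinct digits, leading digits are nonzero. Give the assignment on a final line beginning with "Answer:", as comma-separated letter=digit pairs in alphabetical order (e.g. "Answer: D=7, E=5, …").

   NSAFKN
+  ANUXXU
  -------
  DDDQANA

Step 1. [D] the sum has 7 digits but both addends have 6; that extra leading digit D is the final carry, namely 1, so D=1.
Step 2. [col 1: N + U ≡ A (mod 10)] several values work for A in column 1 (N + U ≡ A (mod 10), carry-in 0); try A=6 ⇒ A=6.
Step 3. [col 1: N + U ≡ A (mod 10)] U=2 is one option consistent with column 1 (N + U ≡ A (mod 10), carry-in 0) — take it, so U=2.
Step 4. [col 1: N + U ≡ A (mod 10)] column 1 reads N+U+carry(0)=A with U=2, A=6; with digits 1,2,6 already taken and all letters distinct, the only value for N is 4, so N=4.
Step 5. [col 2: K + X ≡ N (mod 10)] no forcing yet in column 2 (carry-in 0); X=5 is free and consistent — try it ⇒ X=5.
Step 6. [col 2: K + X ≡ N (mod 10)] column 2 reads K+X+carry(0)=N with X=5, N=4; with digits 1,2,4,5,6 already taken and all letters distinct, the only value for K is 9, so K=9.
Step 7. [col 3: F + X ≡ A (mod 10)] column 3: given X=5, A=6, carry-in 1, and digits 1,2,4,5,6,9 already taken and all letters distinct, F+X≡A (mod 10) forces F=0 ⇒ F=0.
Step 8. [col 4: A + U ≡ Q (mod 10)] from column 4 (A=6, U=2, carry-in 0, digits 0,1,2,4,5,6,9 already taken and all letters distinct): Q must equal 8 ⇒ Q=8.
Step 9. [col 5: S + N ≡ D (mod 10)] column 5: given N=4, D=1, carry-in 0, and digits 0,1,2,4,5,6,8,9 already taken and all letters distinct, S+N≡D (mod 10) forces S=7. So S=7.

Answer: A=6, D=1, F=0, K=9, N=4, Q=8, S=7, U=2, X=5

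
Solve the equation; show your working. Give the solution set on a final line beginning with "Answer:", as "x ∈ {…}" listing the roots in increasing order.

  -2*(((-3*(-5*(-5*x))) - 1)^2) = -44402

Step 1. [-2*(((-3*(-5*(-5*x))) - 1)^2) = -44402] divide by the outer -2. So div: ((-3*(-5*(-5*x))) - 1)^2 = 22201.
Step 2. [((-3*(-5*(-5*x))) - 1)^2 = 22201] √ both sides: 22201 ≥ 0 gives two branches, so sqrt: (-3*(-5*(-5*x))) - 1 = 149 or -149.
Step 3. [(-3*(-5*(-5*x))) - 1 = 149 or -149] the outer -1 inverts by adding 1, so sub: -3*(-5*(-5*x)) = 150 or -148.
Step 4. [-3*(-5*(-5*x)) = 150 or -148] LHS = -3·(…); ÷-3 both sides. So div: -5*(-5*x) = -50 or 148/3.
Step 5. [-5*(-5*x) = -50 or 148/3] -5·(inner) — divide through by -5 ⇒ div: -5*x = 10 or -148/15.
Step 6. [-5*x = 10 or -148/15] leading coefficient -5: divide by -5 ⇒ div: x = -2 or 148/75.

Answer: x ∈ {-2, 148/75}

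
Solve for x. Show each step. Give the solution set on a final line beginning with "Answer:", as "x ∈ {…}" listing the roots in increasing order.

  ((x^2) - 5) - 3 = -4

Step 1. [((x^2) - 5) - 3 = -4] 3 comes off first (add 3). So sub: (x^2) - 5 = -1.
Step 2. [(x^2) - 5 = -1] add 5: x sits inside (… - 5), so sub: x^2 = 4.
Step 3. [x^2 = 4] √ both sides: 4 ≥ 0 gives two branches, so sqrt: x = 2 or -2.

Answer: x ∈ {-2, 2}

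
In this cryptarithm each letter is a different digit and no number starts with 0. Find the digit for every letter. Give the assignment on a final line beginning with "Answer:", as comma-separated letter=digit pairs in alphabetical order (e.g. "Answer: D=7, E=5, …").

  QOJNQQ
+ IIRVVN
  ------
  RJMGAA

Step 1. [col 1: Q + N ≡ A (mod 10)] no forcing yet in column 1 (carry-in 0); A=0 is free and consistent — try it ⇒ A=0.
Step 2. [col 1: Q + N ≡ A (mod 10)] several values work for Q in column 1 (Q + N ≡ A (mod 10), carry-in 0); try Q=2 ⇒ Q=2.
Step 3. [col 1: Q + N ≡ A (mod 10)] from column 1 (Q=2, A=0, carry-in 0, digits 0,2 already taken and all letters distinct): N must equal 8 ⇒ N=8.
Step 4. [col 2: Q + V ≡ A (mod 10)] in column 2 we have Q+V≡A with carry-in 1; given Q=2, A=0 and digits 0,2,8 already taken and all letters distinct, that pins V to 7 ⇒ V=7.
Step 5. [col 3: N + V ≡ G (mod 10)] in column 3 we have N+V≡G with carry-in 1; given N=8, V=7 and digits 0,2,7,8 already taken and all letters distinct, that pins G to 6. So G=6.
Step 6. [col 4: J + R ≡ M (mod 10)] M=9 is one option consistent with column 4 (J + R ≡ M (mod 10), carry-in 1) — take it. So M=9.
Step 7. [col 4: J + R ≡ M (mod 10)] no forcing yet in column 4 (carry-in 1); J=5 is free and consistent — try it, so J=5.
Step 8. [col 4: J + R ≡ M (mod 10)] column 4 reads J+R+carry(1)=M with J=5, M=9; with digits 0,2,5,6,7,8,9 already taken and all letters distinct, the only value for R is 3 ⇒ R=3.
Step 9. [col 5: O + I ≡ J (mod 10)] I=1 is one option consistent with column 5 (O + I ≡ J (mod 10), carry-in 0) — take it. So I=1.
Step 10. [col 5: O + I ≡ J (mod 10)] in column 5 we have O+I≡J with carry-in 0; given I=1, J=5 and digits 0,1,2,3,5,6,7,8,9 already taken and all letters distinct, that pins O to 4 ⇒ O=4.

Answer: A=0, G=6, I=1, J=5, M=9, N=8, O=4, Q=2, R=3, V=7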